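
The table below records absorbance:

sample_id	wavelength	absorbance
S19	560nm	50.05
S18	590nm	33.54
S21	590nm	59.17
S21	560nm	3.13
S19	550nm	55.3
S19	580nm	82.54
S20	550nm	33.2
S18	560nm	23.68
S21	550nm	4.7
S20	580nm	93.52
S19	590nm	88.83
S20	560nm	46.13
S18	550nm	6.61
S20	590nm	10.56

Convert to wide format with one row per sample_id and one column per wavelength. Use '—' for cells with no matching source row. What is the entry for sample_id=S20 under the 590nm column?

The long row with sample_id=S20, wavelength=590nm has absorbance=10.56.

10.56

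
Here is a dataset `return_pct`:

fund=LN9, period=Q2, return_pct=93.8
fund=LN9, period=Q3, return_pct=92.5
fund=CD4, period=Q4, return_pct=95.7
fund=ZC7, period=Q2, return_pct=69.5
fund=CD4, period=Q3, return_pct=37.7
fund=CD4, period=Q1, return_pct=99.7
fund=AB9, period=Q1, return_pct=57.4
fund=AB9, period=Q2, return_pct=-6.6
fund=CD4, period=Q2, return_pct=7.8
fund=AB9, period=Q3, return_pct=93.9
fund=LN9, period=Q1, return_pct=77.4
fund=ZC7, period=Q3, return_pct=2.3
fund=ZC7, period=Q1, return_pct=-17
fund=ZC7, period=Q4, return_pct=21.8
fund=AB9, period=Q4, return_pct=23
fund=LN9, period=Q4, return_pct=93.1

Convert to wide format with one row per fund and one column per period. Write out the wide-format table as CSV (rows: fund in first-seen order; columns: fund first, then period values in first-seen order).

fund,Q2,Q3,Q4,Q1
LN9,93.8,92.5,93.1,77.4
CD4,7.8,37.7,95.7,99.7
ZC7,69.5,2.3,21.8,-17
AB9,-6.6,93.9,23,57.4

Columns: fund plus the 4 distinct period values (Q2, Q3, Q4, Q1).
For example, row LN9 column Q2 takes return_pct=93.8 from the long row (LN9, Q2).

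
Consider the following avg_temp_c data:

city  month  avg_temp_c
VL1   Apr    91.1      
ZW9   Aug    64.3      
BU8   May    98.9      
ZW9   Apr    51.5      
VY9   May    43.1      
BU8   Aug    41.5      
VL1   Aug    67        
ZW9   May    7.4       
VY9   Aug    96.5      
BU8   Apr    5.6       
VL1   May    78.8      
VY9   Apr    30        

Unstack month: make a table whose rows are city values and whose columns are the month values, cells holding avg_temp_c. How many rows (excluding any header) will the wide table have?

4

4 distinct city values → 4 rows.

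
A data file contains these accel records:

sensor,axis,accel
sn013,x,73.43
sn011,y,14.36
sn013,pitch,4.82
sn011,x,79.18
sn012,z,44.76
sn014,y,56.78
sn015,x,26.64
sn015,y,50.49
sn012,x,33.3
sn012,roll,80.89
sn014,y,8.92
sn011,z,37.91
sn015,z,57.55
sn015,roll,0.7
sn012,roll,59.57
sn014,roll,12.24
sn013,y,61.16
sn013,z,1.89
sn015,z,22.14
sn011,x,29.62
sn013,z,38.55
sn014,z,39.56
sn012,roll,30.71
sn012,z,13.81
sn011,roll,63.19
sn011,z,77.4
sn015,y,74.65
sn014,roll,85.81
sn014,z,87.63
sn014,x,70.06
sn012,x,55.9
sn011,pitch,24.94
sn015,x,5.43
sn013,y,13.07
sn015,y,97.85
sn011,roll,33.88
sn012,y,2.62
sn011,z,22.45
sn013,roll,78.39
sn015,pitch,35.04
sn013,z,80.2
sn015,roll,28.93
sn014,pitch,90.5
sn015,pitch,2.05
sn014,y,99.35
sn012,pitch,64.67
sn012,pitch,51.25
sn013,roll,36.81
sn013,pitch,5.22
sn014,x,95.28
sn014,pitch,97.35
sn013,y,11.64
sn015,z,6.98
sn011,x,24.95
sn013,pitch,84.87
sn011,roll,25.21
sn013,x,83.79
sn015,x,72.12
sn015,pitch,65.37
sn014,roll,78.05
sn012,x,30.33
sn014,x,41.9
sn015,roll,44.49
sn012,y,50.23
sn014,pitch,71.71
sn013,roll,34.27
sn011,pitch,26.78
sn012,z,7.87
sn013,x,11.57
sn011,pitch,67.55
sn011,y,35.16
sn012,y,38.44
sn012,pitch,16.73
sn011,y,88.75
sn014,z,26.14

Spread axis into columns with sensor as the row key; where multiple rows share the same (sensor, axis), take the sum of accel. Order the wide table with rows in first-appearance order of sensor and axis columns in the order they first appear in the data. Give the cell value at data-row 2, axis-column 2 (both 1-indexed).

138.27

With rows in first-appearance order of sensor, row 2 is sensor=sn011. axis columns in first-appearance order: x, y, pitch, z, roll; column 2 is y.
Long rows with sensor=sn011, axis=y: 14.36 + 35.16 + 88.75 = 138.27.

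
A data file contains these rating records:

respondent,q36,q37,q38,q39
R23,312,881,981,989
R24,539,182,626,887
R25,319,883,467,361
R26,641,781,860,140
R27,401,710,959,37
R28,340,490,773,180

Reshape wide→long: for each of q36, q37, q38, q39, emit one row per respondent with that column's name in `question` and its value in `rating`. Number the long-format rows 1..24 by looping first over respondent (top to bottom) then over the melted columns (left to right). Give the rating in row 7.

24 rows total (6 × 4). Row 7: index ⌊(7-1)/4⌋ = 1 into respondent → R24; (7-1) mod 4 = 2 into the melted columns → q38.
So row 7 is (R24, q38, 626); rating = 626.

626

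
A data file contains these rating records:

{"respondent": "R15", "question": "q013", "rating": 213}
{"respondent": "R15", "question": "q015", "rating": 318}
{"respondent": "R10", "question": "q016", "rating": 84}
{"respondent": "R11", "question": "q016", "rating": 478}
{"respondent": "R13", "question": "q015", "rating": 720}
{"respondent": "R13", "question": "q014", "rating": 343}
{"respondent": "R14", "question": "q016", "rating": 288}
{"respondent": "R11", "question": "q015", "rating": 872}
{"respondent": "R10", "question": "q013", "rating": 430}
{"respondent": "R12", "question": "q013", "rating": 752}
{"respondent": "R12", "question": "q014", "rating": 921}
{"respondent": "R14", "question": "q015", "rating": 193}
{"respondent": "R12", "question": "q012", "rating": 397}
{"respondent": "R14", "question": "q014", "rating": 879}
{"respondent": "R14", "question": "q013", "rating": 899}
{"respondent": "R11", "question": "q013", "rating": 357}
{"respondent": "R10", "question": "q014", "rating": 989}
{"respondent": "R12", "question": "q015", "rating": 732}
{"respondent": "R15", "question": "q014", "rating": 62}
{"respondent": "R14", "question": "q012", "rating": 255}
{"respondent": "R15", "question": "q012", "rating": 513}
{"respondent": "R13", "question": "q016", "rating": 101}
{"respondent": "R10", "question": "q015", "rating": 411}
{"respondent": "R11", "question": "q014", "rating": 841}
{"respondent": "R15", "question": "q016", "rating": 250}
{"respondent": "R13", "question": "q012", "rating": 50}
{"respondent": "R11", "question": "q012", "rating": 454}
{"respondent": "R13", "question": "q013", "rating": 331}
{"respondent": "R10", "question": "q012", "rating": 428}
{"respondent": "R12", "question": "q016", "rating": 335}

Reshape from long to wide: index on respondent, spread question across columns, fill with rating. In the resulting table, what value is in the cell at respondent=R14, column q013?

899

Wide layout: rows indexed by respondent, columns are the 5 distinct question values (q013, q015, q016, q014, q012).
Cell (respondent=R14, question=q013) draws from the long row where respondent=R14 and question=q013, which has rating=899.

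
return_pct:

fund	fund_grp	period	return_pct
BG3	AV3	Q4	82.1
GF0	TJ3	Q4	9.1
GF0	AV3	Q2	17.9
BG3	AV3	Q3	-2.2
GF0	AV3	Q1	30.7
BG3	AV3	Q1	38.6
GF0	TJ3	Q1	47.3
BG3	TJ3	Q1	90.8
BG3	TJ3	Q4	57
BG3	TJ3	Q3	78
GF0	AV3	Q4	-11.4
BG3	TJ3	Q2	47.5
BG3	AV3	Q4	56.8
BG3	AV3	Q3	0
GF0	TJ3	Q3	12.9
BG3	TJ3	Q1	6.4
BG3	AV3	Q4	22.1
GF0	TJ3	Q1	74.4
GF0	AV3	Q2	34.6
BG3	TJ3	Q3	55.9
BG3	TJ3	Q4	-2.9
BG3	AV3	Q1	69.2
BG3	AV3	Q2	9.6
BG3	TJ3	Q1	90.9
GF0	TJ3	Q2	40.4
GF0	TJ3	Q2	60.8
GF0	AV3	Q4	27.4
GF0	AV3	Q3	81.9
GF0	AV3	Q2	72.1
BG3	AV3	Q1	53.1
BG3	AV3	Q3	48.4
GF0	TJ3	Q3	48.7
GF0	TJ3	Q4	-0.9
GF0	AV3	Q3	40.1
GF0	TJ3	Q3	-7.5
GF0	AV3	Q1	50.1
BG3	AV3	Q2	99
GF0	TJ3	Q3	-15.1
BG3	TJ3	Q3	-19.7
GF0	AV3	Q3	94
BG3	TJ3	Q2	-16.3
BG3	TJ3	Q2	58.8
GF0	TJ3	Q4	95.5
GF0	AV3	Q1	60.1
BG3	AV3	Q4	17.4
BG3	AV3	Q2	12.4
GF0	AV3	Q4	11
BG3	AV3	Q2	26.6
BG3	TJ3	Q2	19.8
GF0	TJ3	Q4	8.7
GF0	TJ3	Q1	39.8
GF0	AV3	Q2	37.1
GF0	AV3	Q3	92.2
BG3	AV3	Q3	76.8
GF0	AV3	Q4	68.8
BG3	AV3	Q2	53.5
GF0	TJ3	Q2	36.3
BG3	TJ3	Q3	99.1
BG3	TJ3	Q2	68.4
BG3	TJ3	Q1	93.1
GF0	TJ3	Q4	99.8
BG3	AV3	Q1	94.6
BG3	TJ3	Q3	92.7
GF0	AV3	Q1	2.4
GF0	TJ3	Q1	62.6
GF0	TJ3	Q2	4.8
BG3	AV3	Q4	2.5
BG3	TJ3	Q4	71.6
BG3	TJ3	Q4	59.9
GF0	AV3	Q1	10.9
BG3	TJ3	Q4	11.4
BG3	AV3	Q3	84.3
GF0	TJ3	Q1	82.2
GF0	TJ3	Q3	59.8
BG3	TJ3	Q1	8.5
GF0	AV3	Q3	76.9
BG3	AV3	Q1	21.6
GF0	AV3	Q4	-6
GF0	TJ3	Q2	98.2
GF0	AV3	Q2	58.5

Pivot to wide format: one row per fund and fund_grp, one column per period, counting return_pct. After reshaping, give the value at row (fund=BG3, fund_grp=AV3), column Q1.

5

Rows with fund=BG3, fund_grp=AV3 and period=Q1: return_pct values are 38.6, 69.2, 53.1, 94.6, 21.6.
5 rows match — count = 5.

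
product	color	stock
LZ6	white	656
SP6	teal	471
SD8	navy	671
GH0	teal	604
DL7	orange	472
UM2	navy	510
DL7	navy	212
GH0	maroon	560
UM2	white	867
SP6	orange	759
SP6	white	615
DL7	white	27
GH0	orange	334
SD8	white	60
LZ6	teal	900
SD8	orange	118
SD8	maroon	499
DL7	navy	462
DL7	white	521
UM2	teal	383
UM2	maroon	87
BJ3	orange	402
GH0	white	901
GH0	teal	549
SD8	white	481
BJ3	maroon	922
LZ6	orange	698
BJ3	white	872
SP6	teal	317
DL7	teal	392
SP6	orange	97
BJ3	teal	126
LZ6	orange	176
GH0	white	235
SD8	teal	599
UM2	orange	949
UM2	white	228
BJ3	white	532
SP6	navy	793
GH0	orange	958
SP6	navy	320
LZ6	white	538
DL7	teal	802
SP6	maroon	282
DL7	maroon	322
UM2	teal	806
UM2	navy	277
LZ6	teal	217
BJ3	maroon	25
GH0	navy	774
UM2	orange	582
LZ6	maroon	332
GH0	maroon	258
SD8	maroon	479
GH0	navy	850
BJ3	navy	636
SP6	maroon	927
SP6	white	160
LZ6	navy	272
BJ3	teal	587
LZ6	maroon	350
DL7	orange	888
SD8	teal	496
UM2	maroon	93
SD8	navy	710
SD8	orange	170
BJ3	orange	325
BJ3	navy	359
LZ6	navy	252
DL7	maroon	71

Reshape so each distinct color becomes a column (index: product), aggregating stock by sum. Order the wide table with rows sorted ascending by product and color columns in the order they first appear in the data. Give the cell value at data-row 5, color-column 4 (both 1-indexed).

288

With rows sorted ascending by product, row 5 is product=SD8. color columns in first-appearance order: white, teal, navy, orange, maroon; column 4 is orange.
Long rows with product=SD8, color=orange: 118 + 170 = 288.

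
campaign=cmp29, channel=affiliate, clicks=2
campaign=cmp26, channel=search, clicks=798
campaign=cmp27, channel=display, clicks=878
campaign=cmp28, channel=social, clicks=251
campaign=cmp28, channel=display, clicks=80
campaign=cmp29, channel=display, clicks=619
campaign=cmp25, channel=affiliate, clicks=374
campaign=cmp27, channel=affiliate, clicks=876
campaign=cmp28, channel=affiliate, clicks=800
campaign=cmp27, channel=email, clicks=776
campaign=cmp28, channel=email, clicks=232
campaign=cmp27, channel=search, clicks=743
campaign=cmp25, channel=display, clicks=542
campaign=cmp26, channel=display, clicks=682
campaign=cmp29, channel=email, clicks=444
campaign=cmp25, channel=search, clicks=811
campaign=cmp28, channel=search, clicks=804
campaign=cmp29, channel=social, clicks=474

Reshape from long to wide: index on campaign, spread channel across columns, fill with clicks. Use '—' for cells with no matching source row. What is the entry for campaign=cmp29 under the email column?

444

The long row with campaign=cmp29, channel=email has clicks=444.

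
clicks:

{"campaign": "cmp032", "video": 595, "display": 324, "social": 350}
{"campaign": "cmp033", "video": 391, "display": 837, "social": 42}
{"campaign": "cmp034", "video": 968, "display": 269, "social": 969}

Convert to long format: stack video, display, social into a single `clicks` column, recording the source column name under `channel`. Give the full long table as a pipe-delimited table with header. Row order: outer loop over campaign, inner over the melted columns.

Each (campaign, column) pair becomes one row: 3 × 3 = 9 rows.
For example, (cmp032, video) → clicks=595.

| campaign | channel | clicks |
| cmp032 | video | 595 |
| cmp032 | display | 324 |
| cmp032 | social | 350 |
| cmp033 | video | 391 |
| cmp033 | display | 837 |
| cmp033 | social | 42 |
| cmp034 | video | 968 |
| cmp034 | display | 269 |
| cmp034 | social | 969 |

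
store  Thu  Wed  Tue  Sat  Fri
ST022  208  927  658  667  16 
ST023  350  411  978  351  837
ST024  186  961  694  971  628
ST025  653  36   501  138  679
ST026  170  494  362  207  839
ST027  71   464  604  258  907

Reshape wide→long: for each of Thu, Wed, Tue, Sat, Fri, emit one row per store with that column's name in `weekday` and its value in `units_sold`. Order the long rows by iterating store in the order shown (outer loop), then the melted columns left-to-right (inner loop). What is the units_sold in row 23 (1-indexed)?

362

30 rows total (6 × 5). Row 23: index ⌊(23-1)/5⌋ = 4 into store → ST026; (23-1) mod 5 = 2 into the melted columns → Tue.
So row 23 is (ST026, Tue, 362); units_sold = 362.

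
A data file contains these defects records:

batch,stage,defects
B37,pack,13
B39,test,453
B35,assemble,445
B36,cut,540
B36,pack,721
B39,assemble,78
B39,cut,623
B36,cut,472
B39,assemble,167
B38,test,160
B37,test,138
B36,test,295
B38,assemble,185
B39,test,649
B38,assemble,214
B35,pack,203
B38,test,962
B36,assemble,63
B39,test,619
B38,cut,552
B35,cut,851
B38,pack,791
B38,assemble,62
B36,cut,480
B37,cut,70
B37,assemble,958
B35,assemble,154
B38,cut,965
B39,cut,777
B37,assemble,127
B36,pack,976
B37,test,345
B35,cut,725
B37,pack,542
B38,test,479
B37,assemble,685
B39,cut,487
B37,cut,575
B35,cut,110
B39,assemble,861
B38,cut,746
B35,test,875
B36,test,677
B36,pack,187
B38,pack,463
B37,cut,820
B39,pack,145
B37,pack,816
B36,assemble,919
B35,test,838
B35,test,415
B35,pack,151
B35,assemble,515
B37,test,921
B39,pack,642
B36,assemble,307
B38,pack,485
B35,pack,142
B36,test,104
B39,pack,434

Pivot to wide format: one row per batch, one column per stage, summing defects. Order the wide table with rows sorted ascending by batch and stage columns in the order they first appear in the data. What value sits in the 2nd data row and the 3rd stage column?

With rows sorted ascending by batch, row 2 is batch=B36. stage columns in first-appearance order: pack, test, assemble, cut; column 3 is assemble.
Long rows with batch=B36, stage=assemble: 63 + 919 + 307 = 1289.

1289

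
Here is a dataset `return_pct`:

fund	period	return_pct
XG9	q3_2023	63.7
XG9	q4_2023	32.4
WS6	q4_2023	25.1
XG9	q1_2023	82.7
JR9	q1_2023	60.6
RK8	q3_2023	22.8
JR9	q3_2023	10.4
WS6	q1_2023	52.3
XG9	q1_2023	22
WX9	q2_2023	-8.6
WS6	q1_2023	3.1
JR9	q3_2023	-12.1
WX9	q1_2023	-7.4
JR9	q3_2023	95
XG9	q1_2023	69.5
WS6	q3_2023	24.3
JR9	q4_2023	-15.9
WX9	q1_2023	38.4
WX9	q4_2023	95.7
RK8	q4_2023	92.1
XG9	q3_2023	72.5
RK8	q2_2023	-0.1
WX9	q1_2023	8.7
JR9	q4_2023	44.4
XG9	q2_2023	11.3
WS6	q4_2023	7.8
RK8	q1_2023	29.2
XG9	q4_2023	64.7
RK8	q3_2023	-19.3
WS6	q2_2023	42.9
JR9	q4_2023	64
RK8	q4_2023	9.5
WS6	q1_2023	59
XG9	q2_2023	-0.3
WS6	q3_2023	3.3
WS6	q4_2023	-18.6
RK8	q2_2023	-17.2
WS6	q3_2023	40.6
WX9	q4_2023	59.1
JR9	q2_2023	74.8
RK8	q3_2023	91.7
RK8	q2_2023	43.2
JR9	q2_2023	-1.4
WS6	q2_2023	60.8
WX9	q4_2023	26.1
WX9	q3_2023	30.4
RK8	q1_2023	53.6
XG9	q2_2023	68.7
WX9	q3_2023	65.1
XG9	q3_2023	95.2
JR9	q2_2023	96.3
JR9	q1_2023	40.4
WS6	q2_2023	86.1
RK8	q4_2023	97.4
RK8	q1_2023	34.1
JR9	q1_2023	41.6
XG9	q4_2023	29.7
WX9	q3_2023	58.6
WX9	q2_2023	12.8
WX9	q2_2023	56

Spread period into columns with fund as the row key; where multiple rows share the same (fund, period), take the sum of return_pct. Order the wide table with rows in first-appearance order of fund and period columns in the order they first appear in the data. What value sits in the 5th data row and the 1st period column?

With rows in first-appearance order of fund, row 5 is fund=WX9. period columns in first-appearance order: q3_2023, q4_2023, q1_2023, q2_2023; column 1 is q3_2023.
Long rows with fund=WX9, period=q3_2023: 30.4 + 65.1 + 58.6 = 154.1.

154.1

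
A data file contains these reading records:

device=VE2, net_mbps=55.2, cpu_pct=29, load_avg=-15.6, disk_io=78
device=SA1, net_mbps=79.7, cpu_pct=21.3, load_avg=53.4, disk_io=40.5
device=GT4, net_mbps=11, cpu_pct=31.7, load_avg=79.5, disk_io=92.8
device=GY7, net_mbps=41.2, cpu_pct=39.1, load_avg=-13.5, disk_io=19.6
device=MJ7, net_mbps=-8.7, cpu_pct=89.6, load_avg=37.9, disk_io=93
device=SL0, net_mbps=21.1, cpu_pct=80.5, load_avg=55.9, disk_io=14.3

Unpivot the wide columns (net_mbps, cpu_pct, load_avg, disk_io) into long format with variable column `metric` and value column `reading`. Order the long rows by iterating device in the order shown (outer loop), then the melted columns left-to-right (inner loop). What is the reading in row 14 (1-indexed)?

39.1

24 rows total (6 × 4). Row 14: index ⌊(14-1)/4⌋ = 3 into device → GY7; (14-1) mod 4 = 1 into the melted columns → cpu_pct.
So row 14 is (GY7, cpu_pct, 39.1); reading = 39.1.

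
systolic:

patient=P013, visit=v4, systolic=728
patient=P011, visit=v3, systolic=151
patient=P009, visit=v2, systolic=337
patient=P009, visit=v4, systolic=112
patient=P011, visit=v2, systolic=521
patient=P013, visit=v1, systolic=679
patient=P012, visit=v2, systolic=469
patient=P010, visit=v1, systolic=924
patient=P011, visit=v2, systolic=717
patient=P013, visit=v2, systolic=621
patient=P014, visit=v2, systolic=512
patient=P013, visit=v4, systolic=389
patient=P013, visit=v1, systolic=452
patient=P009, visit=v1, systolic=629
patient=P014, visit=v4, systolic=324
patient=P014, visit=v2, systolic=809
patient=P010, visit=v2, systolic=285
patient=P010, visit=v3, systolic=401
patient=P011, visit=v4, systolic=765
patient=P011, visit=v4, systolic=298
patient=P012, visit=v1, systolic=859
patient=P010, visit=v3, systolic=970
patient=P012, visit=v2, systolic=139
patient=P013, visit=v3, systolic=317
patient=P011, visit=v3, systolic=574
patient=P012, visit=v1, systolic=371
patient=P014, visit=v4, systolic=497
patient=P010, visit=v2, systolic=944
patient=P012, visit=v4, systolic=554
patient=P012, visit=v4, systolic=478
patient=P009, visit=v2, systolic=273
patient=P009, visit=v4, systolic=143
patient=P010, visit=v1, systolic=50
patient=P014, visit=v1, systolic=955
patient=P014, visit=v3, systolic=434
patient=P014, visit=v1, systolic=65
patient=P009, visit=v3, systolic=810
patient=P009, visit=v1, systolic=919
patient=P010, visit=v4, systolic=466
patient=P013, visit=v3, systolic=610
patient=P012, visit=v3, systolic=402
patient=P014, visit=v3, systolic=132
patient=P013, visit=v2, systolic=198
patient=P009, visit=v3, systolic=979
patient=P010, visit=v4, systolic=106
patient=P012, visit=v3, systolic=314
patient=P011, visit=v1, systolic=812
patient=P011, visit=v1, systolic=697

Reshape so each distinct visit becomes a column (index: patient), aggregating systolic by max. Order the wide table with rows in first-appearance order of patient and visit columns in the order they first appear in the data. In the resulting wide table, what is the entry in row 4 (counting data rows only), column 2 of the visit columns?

402

With rows in first-appearance order of patient, row 4 is patient=P012. visit columns in first-appearance order: v4, v3, v2, v1; column 2 is v3.
Long rows with patient=P012, visit=v3: max(402, 314) = 402.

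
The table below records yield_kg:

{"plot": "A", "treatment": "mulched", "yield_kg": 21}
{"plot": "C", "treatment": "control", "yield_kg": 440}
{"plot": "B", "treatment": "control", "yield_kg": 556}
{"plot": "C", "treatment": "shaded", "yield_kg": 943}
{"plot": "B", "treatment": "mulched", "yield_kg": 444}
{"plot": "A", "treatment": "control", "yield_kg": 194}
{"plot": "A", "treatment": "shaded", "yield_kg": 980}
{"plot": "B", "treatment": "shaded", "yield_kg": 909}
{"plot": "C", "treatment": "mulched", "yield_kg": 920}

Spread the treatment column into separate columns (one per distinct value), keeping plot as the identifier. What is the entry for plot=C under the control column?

Wide layout: rows indexed by plot, columns are the 3 distinct treatment values (mulched, control, shaded).
Cell (plot=C, treatment=control) draws from the long row where plot=C and treatment=control, which has yield_kg=440.

440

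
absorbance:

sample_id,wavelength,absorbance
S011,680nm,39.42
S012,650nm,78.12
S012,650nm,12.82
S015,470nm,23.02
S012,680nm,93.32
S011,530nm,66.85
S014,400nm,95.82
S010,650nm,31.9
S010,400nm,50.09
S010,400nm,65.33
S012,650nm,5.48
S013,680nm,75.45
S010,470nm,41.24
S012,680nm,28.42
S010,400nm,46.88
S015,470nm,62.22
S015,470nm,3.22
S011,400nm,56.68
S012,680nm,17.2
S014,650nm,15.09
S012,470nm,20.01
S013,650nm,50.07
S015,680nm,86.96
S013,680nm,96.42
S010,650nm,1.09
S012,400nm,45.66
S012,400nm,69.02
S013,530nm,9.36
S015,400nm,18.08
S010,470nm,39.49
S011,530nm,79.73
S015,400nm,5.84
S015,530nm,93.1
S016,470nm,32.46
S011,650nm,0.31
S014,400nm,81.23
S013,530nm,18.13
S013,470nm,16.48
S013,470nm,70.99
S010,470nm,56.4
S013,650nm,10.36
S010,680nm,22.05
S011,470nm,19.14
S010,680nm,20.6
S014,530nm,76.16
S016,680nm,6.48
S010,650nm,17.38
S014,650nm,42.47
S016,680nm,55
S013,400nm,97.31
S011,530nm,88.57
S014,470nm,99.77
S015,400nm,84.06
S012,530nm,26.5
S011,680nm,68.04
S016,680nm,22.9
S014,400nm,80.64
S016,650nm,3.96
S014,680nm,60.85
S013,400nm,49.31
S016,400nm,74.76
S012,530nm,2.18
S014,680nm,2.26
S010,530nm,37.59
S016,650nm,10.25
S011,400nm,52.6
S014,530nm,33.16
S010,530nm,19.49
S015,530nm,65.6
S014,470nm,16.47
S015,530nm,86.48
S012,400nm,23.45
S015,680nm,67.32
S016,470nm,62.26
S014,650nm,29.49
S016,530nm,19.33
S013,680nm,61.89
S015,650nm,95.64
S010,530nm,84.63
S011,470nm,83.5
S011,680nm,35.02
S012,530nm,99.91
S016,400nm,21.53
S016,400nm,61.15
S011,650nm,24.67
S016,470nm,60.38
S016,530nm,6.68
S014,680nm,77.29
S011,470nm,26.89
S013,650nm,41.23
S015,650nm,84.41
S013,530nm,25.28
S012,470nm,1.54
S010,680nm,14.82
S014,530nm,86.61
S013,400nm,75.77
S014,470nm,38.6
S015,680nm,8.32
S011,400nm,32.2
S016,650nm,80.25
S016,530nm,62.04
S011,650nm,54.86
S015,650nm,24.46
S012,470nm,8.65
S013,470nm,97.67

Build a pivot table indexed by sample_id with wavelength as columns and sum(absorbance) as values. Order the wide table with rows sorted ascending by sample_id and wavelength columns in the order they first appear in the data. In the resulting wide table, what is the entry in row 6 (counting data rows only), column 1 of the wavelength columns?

162.60

With rows sorted ascending by sample_id, row 6 is sample_id=S015. wavelength columns in first-appearance order: 680nm, 650nm, 470nm, 530nm, 400nm; column 1 is 680nm.
Long rows with sample_id=S015, wavelength=680nm: 86.96 + 67.32 + 8.32 = 162.60.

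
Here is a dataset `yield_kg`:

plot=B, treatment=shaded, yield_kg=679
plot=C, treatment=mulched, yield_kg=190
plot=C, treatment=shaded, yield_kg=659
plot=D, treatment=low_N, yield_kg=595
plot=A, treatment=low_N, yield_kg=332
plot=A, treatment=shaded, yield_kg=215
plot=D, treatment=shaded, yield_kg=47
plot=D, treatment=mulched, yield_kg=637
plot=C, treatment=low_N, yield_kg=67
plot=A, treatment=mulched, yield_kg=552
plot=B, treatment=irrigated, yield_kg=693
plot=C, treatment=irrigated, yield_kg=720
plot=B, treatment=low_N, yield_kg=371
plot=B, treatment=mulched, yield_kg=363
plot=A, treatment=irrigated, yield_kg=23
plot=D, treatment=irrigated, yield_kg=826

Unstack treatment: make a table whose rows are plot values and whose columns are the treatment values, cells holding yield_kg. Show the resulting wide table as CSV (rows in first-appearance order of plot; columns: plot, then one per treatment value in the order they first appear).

plot,shaded,mulched,low_N,irrigated
B,679,363,371,693
C,659,190,67,720
D,47,637,595,826
A,215,552,332,23

Columns: plot plus the 4 distinct treatment values (shaded, mulched, low_N, irrigated).
For example, row B column shaded takes yield_kg=679 from the long row (B, shaded).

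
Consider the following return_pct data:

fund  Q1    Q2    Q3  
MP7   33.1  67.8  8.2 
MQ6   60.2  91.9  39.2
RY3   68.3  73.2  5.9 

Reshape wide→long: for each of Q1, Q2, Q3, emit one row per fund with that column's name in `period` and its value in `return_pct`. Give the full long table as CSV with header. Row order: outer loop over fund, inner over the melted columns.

Each (fund, column) pair becomes one row: 3 × 3 = 9 rows.
For example, (MP7, Q1) → return_pct=33.1.

fund,period,return_pct
MP7,Q1,33.1
MP7,Q2,67.8
MP7,Q3,8.2
MQ6,Q1,60.2
MQ6,Q2,91.9
MQ6,Q3,39.2
RY3,Q1,68.3
RY3,Q2,73.2
RY3,Q3,5.9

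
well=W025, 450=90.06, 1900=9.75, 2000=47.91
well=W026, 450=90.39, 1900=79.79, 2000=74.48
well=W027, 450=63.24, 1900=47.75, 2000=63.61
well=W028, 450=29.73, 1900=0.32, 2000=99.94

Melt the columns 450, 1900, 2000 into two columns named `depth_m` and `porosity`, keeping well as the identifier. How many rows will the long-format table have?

4 well values × 3 melted columns = 12 rows.

12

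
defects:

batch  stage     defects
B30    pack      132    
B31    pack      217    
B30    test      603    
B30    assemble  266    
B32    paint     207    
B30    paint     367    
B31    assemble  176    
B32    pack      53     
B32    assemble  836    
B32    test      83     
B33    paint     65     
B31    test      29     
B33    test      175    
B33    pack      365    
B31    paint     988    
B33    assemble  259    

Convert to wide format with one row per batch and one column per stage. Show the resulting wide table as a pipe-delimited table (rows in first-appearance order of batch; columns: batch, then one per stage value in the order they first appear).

Columns: batch plus the 4 distinct stage values (pack, test, assemble, paint).
For example, row B30 column pack takes defects=132 from the long row (B30, pack).

| batch | pack | test | assemble | paint |
| B30 | 132 | 603 | 266 | 367 |
| B31 | 217 | 29 | 176 | 988 |
| B32 | 53 | 83 | 836 | 207 |
| B33 | 365 | 175 | 259 | 65 |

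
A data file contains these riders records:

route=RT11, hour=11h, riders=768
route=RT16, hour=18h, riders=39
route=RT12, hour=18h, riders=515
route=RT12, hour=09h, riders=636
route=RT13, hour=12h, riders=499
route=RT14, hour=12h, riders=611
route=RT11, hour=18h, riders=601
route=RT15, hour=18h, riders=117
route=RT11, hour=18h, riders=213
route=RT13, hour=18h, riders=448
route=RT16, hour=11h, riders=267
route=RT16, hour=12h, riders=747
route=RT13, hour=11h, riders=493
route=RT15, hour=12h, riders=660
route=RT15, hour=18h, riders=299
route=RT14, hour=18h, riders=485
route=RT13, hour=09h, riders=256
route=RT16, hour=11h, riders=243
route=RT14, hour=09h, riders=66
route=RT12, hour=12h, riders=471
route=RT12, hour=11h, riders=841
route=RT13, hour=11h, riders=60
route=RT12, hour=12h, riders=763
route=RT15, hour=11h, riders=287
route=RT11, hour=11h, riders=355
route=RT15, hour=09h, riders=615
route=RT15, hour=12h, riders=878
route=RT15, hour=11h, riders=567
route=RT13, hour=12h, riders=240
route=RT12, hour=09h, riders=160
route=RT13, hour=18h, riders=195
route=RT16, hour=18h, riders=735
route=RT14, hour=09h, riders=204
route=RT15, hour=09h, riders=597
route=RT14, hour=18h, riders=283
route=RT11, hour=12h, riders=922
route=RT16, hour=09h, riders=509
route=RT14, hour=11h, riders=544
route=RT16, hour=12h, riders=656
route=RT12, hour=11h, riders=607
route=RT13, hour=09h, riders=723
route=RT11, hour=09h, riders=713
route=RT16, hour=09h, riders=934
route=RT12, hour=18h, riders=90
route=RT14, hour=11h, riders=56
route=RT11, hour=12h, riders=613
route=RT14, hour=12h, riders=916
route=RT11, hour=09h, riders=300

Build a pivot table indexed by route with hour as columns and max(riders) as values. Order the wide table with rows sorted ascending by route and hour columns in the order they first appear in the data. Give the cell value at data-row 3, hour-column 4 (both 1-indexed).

With rows sorted ascending by route, row 3 is route=RT13. hour columns in first-appearance order: 11h, 18h, 09h, 12h; column 4 is 12h.
Long rows with route=RT13, hour=12h: max(499, 240) = 499.

499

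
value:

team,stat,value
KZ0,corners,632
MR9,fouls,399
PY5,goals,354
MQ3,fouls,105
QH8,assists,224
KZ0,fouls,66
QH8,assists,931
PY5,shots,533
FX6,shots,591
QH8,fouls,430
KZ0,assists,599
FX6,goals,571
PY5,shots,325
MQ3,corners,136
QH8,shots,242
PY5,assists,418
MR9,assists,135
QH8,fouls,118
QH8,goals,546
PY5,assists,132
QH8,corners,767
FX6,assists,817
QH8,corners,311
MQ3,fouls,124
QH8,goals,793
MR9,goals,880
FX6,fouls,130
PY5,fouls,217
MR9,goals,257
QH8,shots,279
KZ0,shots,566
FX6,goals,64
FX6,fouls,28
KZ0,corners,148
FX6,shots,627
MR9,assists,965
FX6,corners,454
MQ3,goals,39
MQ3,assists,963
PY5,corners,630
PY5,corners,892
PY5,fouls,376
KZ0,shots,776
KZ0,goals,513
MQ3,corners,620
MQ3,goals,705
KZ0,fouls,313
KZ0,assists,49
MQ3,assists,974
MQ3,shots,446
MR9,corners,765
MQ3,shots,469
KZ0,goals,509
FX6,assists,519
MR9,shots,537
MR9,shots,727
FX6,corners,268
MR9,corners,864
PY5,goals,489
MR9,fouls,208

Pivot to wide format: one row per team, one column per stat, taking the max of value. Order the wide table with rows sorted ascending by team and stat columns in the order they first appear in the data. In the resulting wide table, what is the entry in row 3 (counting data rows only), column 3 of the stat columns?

705

With rows sorted ascending by team, row 3 is team=MQ3. stat columns in first-appearance order: corners, fouls, goals, assists, shots; column 3 is goals.
Long rows with team=MQ3, stat=goals: max(39, 705) = 705.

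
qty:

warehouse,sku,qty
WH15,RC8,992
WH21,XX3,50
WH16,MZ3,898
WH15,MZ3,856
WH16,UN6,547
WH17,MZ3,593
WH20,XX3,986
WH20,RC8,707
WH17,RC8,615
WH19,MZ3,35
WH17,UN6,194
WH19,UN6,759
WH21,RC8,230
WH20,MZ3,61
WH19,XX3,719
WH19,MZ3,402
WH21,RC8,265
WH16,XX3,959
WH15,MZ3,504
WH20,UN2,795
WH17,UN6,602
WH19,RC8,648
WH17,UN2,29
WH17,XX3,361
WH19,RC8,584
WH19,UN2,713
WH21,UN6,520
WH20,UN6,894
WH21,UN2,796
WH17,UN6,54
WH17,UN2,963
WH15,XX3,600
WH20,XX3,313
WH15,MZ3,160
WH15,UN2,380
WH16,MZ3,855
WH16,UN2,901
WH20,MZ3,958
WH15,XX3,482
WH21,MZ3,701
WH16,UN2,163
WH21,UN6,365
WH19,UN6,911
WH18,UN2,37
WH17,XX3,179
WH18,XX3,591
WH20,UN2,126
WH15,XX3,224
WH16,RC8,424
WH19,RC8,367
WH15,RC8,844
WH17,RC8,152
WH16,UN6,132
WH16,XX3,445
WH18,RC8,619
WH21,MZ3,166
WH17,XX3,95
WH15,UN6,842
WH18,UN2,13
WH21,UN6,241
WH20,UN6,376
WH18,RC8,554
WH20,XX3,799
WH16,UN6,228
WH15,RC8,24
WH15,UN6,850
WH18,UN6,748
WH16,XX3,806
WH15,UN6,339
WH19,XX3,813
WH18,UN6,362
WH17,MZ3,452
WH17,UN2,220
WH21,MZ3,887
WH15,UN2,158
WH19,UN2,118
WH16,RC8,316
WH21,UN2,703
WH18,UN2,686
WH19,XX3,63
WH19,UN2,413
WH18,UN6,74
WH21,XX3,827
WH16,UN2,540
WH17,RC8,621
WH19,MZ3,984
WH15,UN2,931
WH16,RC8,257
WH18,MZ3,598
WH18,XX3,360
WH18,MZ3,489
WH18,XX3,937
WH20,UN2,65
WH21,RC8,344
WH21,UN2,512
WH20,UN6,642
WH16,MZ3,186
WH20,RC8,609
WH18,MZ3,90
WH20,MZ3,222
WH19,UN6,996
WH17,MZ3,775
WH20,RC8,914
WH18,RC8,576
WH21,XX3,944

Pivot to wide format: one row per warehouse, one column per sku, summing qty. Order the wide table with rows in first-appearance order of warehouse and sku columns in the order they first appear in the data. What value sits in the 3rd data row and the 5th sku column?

With rows in first-appearance order of warehouse, row 3 is warehouse=WH16. sku columns in first-appearance order: RC8, XX3, MZ3, UN6, UN2; column 5 is UN2.
Long rows with warehouse=WH16, sku=UN2: 901 + 163 + 540 = 1604.

1604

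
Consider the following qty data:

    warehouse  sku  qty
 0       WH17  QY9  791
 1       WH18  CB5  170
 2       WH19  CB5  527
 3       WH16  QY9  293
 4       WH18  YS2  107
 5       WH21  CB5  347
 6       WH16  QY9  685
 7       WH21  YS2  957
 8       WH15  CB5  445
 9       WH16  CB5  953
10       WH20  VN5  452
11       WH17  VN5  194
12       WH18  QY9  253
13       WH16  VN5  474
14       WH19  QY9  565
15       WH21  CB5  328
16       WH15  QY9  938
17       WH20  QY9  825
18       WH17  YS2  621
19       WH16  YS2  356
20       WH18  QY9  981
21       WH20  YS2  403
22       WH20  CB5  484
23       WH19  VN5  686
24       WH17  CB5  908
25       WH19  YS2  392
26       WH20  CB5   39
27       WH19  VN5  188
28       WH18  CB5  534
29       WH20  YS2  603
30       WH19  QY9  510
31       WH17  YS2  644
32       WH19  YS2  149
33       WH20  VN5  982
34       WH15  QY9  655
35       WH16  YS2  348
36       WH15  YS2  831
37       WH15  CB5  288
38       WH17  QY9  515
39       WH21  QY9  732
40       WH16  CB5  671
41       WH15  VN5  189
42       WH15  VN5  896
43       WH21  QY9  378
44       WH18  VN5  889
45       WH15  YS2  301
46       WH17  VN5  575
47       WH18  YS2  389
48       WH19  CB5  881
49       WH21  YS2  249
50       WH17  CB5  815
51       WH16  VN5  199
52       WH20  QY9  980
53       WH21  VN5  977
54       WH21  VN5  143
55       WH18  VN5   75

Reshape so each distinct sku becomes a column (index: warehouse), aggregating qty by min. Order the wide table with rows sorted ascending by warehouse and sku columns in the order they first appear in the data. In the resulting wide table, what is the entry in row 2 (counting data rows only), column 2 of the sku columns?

With rows sorted ascending by warehouse, row 2 is warehouse=WH16. sku columns in first-appearance order: QY9, CB5, YS2, VN5; column 2 is CB5.
Long rows with warehouse=WH16, sku=CB5: min(953, 671) = 671.

671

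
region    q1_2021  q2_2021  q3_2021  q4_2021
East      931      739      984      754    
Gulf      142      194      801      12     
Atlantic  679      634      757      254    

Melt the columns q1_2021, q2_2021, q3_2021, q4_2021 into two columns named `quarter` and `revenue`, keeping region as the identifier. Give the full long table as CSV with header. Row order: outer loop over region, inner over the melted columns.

Each (region, column) pair becomes one row: 3 × 4 = 12 rows.
For example, (East, q1_2021) → revenue=931.

region,quarter,revenue
East,q1_2021,931
East,q2_2021,739
East,q3_2021,984
East,q4_2021,754
Gulf,q1_2021,142
Gulf,q2_2021,194
Gulf,q3_2021,801
Gulf,q4_2021,12
Atlantic,q1_2021,679
Atlantic,q2_2021,634
Atlantic,q3_2021,757
Atlantic,q4_2021,254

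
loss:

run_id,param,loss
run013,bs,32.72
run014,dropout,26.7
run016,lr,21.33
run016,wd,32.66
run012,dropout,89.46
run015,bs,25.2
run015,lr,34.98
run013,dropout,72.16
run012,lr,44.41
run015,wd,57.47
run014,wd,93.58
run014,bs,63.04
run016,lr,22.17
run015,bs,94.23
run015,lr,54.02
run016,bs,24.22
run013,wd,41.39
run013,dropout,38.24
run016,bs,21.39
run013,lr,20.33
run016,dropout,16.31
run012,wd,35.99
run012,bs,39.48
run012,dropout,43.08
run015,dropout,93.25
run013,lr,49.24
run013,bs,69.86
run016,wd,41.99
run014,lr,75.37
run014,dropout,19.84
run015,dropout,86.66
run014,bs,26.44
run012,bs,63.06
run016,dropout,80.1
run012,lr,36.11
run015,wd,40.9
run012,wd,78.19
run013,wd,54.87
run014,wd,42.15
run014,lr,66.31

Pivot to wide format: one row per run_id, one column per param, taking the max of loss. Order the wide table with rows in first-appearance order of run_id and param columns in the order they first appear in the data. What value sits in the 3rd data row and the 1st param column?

24.22

With rows in first-appearance order of run_id, row 3 is run_id=run016. param columns in first-appearance order: bs, dropout, lr, wd; column 1 is bs.
Long rows with run_id=run016, param=bs: max(24.22, 21.39) = 24.22.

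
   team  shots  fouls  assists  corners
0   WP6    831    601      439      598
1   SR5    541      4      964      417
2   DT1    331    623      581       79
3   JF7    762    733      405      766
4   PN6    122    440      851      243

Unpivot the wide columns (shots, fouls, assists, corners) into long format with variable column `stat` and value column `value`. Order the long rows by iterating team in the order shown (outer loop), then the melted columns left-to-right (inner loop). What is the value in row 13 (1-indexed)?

762

20 rows total (5 × 4). Row 13: index ⌊(13-1)/4⌋ = 3 into team → JF7; (13-1) mod 4 = 0 into the melted columns → shots.
So row 13 is (JF7, shots, 762); value = 762.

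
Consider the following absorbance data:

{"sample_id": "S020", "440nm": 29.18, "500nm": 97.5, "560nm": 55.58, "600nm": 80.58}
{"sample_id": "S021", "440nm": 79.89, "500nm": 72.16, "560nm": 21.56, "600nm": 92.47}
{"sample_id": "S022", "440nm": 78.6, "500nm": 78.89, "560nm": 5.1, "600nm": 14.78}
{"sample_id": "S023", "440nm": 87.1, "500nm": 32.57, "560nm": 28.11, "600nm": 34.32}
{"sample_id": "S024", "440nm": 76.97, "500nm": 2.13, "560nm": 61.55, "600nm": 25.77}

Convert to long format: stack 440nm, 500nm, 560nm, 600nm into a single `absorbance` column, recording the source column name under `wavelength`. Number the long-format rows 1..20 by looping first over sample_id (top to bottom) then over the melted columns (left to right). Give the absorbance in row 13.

87.1

20 rows total (5 × 4). Row 13: index ⌊(13-1)/4⌋ = 3 into sample_id → S023; (13-1) mod 4 = 0 into the melted columns → 440nm.
So row 13 is (S023, 440nm, 87.1); absorbance = 87.1.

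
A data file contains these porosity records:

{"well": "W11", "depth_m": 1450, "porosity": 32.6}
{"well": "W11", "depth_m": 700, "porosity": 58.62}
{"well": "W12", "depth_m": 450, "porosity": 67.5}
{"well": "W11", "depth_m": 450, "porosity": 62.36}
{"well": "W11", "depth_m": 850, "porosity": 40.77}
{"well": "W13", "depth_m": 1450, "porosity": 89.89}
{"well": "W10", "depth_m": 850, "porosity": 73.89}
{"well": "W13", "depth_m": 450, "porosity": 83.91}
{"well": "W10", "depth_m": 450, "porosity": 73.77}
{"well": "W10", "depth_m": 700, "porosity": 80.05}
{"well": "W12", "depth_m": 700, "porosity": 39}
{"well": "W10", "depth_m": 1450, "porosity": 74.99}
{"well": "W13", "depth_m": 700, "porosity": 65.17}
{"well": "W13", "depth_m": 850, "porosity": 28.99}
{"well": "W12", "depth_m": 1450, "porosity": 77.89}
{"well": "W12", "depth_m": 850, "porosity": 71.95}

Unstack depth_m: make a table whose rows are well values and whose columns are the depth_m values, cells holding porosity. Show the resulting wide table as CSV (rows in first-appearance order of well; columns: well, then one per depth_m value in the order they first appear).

Columns: well plus the 4 distinct depth_m values (1450, 700, 450, 850).
For example, row W11 column 1450 takes porosity=32.6 from the long row (W11, 1450).

well,1450,700,450,850
W11,32.6,58.62,62.36,40.77
W12,77.89,39,67.5,71.95
W13,89.89,65.17,83.91,28.99
W10,74.99,80.05,73.77,73.89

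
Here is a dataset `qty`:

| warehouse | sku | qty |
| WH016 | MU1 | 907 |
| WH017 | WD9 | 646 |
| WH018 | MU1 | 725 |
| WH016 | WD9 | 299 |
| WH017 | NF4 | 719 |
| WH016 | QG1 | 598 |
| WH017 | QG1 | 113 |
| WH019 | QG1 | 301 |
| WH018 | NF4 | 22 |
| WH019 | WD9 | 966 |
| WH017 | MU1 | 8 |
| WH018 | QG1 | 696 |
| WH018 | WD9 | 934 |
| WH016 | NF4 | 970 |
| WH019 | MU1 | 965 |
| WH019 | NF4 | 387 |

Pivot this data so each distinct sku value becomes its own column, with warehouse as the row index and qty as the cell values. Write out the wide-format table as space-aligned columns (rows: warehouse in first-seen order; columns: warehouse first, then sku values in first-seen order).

Columns: warehouse plus the 4 distinct sku values (MU1, WD9, NF4, QG1).
For example, row WH016 column MU1 takes qty=907 from the long row (WH016, MU1).

warehouse  MU1  WD9  NF4  QG1
WH016      907  299  970  598
WH017      8    646  719  113
WH018      725  934  22   696
WH019      965  966  387  301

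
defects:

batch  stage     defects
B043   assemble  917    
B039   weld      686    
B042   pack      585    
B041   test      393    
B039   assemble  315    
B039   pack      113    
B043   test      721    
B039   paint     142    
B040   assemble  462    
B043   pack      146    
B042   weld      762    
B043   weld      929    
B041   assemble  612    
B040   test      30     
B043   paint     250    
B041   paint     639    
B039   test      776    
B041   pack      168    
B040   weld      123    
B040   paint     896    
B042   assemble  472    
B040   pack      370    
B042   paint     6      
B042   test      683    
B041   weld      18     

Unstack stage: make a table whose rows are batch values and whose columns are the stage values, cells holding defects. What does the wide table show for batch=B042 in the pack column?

Wide layout: rows indexed by batch, columns are the 5 distinct stage values (assemble, weld, pack, test, paint).
Cell (batch=B042, stage=pack) draws from the long row where batch=B042 and stage=pack, which has defects=585.

585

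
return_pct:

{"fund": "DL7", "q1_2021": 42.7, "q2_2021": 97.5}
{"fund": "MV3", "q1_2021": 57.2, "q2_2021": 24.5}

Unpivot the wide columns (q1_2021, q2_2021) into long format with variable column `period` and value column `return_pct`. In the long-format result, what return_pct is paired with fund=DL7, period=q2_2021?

Unpivoting turns each (fund, wide-column) pair into one long row.
The wide cell at row DL7, column q2_2021 holds 97.5, so the long row (DL7, q2_2021) has return_pct=97.5.

97.5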